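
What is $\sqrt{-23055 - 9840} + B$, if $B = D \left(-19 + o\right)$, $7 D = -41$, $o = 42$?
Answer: $- \frac{943}{7} + 3 i \sqrt{3655} \approx -134.71 + 181.37 i$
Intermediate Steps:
$D = - \frac{41}{7}$ ($D = \frac{1}{7} \left(-41\right) = - \frac{41}{7} \approx -5.8571$)
$B = - \frac{943}{7}$ ($B = - \frac{41 \left(-19 + 42\right)}{7} = \left(- \frac{41}{7}\right) 23 = - \frac{943}{7} \approx -134.71$)
$\sqrt{-23055 - 9840} + B = \sqrt{-23055 - 9840} - \frac{943}{7} = \sqrt{-32895} - \frac{943}{7} = 3 i \sqrt{3655} - \frac{943}{7} = - \frac{943}{7} + 3 i \sqrt{3655}$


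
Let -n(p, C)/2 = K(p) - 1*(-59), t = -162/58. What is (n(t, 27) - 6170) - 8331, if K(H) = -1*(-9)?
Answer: -14637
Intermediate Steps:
K(H) = 9
t = -81/29 (t = -162*1/58 = -81/29 ≈ -2.7931)
n(p, C) = -136 (n(p, C) = -2*(9 - 1*(-59)) = -2*(9 + 59) = -2*68 = -136)
(n(t, 27) - 6170) - 8331 = (-136 - 6170) - 8331 = -6306 - 8331 = -14637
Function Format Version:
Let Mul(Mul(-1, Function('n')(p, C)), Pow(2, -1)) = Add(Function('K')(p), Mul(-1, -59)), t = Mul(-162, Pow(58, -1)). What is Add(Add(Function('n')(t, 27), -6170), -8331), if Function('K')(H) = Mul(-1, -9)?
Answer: -14637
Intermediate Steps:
Function('K')(H) = 9
t = Rational(-81, 29) (t = Mul(-162, Rational(1, 58)) = Rational(-81, 29) ≈ -2.7931)
Function('n')(p, C) = -136 (Function('n')(p, C) = Mul(-2, Add(9, Mul(-1, -59))) = Mul(-2, Add(9, 59)) = Mul(-2, 68) = -136)
Add(Add(Function('n')(t, 27), -6170), -8331) = Add(Add(-136, -6170), -8331) = Add(-6306, -8331) = -14637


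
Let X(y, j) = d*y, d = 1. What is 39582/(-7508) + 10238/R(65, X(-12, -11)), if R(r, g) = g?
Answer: -4833868/5631 ≈ -858.44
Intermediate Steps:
X(y, j) = y (X(y, j) = 1*y = y)
39582/(-7508) + 10238/R(65, X(-12, -11)) = 39582/(-7508) + 10238/(-12) = 39582*(-1/7508) + 10238*(-1/12) = -19791/3754 - 5119/6 = -4833868/5631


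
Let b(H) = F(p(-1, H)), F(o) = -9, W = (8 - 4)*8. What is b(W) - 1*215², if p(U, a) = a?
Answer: -46234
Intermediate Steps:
W = 32 (W = 4*8 = 32)
b(H) = -9
b(W) - 1*215² = -9 - 1*215² = -9 - 1*46225 = -9 - 46225 = -46234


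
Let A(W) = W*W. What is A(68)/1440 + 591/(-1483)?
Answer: 375397/133470 ≈ 2.8126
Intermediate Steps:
A(W) = W²
A(68)/1440 + 591/(-1483) = 68²/1440 + 591/(-1483) = 4624*(1/1440) + 591*(-1/1483) = 289/90 - 591/1483 = 375397/133470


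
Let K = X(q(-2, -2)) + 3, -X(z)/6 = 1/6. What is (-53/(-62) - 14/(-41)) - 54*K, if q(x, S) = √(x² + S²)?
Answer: -271495/2542 ≈ -106.80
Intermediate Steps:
q(x, S) = √(S² + x²)
X(z) = -1 (X(z) = -6/6 = -6*⅙ = -1)
K = 2 (K = -1 + 3 = 2)
(-53/(-62) - 14/(-41)) - 54*K = (-53/(-62) - 14/(-41)) - 54*2 = (-53*(-1/62) - 14*(-1/41)) - 108 = (53/62 + 14/41) - 108 = 3041/2542 - 108 = -271495/2542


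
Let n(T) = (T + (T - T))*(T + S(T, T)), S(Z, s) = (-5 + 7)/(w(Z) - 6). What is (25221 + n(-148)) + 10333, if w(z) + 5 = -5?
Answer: 114953/2 ≈ 57477.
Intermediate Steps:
w(z) = -10 (w(z) = -5 - 5 = -10)
S(Z, s) = -⅛ (S(Z, s) = (-5 + 7)/(-10 - 6) = 2/(-16) = 2*(-1/16) = -⅛)
n(T) = T*(-⅛ + T) (n(T) = (T + (T - T))*(T - ⅛) = (T + 0)*(-⅛ + T) = T*(-⅛ + T))
(25221 + n(-148)) + 10333 = (25221 - 148*(-⅛ - 148)) + 10333 = (25221 - 148*(-1185/8)) + 10333 = (25221 + 43845/2) + 10333 = 94287/2 + 10333 = 114953/2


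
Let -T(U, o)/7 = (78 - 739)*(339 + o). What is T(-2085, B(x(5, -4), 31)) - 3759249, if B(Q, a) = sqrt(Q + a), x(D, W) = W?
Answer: -2190696 + 13881*sqrt(3) ≈ -2.1667e+6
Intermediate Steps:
T(U, o) = 1568553 + 4627*o (T(U, o) = -7*(78 - 739)*(339 + o) = -(-4627)*(339 + o) = -7*(-224079 - 661*o) = 1568553 + 4627*o)
T(-2085, B(x(5, -4), 31)) - 3759249 = (1568553 + 4627*sqrt(-4 + 31)) - 3759249 = (1568553 + 4627*sqrt(27)) - 3759249 = (1568553 + 4627*(3*sqrt(3))) - 3759249 = (1568553 + 13881*sqrt(3)) - 3759249 = -2190696 + 13881*sqrt(3)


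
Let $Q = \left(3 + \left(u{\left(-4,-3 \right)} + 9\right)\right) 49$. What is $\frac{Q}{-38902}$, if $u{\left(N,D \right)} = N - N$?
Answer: $- \frac{294}{19451} \approx -0.015115$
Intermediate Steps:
$u{\left(N,D \right)} = 0$
$Q = 588$ ($Q = \left(3 + \left(0 + 9\right)\right) 49 = \left(3 + 9\right) 49 = 12 \cdot 49 = 588$)
$\frac{Q}{-38902} = \frac{588}{-38902} = 588 \left(- \frac{1}{38902}\right) = - \frac{294}{19451}$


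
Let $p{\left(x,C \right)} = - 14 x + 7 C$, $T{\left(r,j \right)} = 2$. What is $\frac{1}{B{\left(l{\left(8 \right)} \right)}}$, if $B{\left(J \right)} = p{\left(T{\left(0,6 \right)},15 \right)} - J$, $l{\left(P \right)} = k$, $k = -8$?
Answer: $\frac{1}{85} \approx 0.011765$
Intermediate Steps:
$l{\left(P \right)} = -8$
$B{\left(J \right)} = 77 - J$ ($B{\left(J \right)} = \left(\left(-14\right) 2 + 7 \cdot 15\right) - J = \left(-28 + 105\right) - J = 77 - J$)
$\frac{1}{B{\left(l{\left(8 \right)} \right)}} = \frac{1}{77 - -8} = \frac{1}{77 + 8} = \frac{1}{85}$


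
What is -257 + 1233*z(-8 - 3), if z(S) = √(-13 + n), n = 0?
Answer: -257 + 1233*I*√13 ≈ -257.0 + 4445.6*I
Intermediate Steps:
z(S) = I*√13 (z(S) = √(-13 + 0) = √(-13) = I*√13)
-257 + 1233*z(-8 - 3) = -257 + 1233*(I*√13) = -257 + 1233*I*√13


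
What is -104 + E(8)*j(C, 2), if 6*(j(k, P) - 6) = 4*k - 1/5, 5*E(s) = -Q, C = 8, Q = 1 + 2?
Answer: -5539/50 ≈ -110.78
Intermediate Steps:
Q = 3
E(s) = -⅗ (E(s) = (-1*3)/5 = (⅕)*(-3) = -⅗)
j(k, P) = 179/30 + 2*k/3 (j(k, P) = 6 + (4*k - 1/5)/6 = 6 + (4*k - 1*⅕)/6 = 6 + (4*k - ⅕)/6 = 6 + (-⅕ + 4*k)/6 = 6 + (-1/30 + 2*k/3) = 179/30 + 2*k/3)
-104 + E(8)*j(C, 2) = -104 - 3*(179/30 + (⅔)*8)/5 = -104 - 3*(179/30 + 16/3)/5 = -104 - ⅗*113/10 = -104 - 339/50 = -5539/50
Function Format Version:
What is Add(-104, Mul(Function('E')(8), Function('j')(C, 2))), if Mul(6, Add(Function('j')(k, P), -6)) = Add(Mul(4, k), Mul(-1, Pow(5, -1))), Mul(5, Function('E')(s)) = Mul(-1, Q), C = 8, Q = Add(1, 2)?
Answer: Rational(-5539, 50) ≈ -110.78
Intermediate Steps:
Q = 3
Function('E')(s) = Rational(-3, 5) (Function('E')(s) = Mul(Rational(1, 5), Mul(-1, 3)) = Mul(Rational(1, 5), -3) = Rational(-3, 5))
Function('j')(k, P) = Add(Rational(179, 30), Mul(Rational(2, 3), k)) (Function('j')(k, P) = Add(6, Mul(Rational(1, 6), Add(Mul(4, k), Mul(-1, Pow(5, -1))))) = Add(6, Mul(Rational(1, 6), Add(Mul(4, k), Mul(-1, Rational(1, 5))))) = Add(6, Mul(Rational(1, 6), Add(Mul(4, k), Rational(-1, 5)))) = Add(6, Mul(Rational(1, 6), Add(Rational(-1, 5), Mul(4, k)))) = Add(6, Add(Rational(-1, 30), Mul(Rational(2, 3), k))) = Add(Rational(179, 30), Mul(Rational(2, 3), k)))
Add(-104, Mul(Function('E')(8), Function('j')(C, 2))) = Add(-104, Mul(Rational(-3, 5), Add(Rational(179, 30), Mul(Rational(2, 3), 8)))) = Add(-104, Mul(Rational(-3, 5), Add(Rational(179, 30), Rational(16, 3)))) = Add(-104, Mul(Rational(-3, 5), Rational(113, 10))) = Add(-104, Rational(-339, 50)) = Rational(-5539, 50)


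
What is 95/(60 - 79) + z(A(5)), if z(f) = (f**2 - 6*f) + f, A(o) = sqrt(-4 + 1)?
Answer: -8 - 5*I*sqrt(3) ≈ -8.0 - 8.6602*I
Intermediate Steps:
A(o) = I*sqrt(3) (A(o) = sqrt(-3) = I*sqrt(3))
z(f) = f**2 - 5*f
95/(60 - 79) + z(A(5)) = 95/(60 - 79) + (I*sqrt(3))*(-5 + I*sqrt(3)) = 95/(-19) + I*sqrt(3)*(-5 + I*sqrt(3)) = 95*(-1/19) + I*sqrt(3)*(-5 + I*sqrt(3)) = -5 + I*sqrt(3)*(-5 + I*sqrt(3))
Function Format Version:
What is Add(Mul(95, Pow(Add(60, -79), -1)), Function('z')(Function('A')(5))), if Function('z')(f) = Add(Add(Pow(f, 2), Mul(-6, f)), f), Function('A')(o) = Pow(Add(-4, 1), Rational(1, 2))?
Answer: Add(-8, Mul(-5, I, Pow(3, Rational(1, 2)))) ≈ Add(-8.0000, Mul(-8.6602, I))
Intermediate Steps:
Function('A')(o) = Mul(I, Pow(3, Rational(1, 2))) (Function('A')(o) = Pow(-3, Rational(1, 2)) = Mul(I, Pow(3, Rational(1, 2))))
Function('z')(f) = Add(Pow(f, 2), Mul(-5, f))
Add(Mul(95, Pow(Add(60, -79), -1)), Function('z')(Function('A')(5))) = Add(Mul(95, Pow(Add(60, -79), -1)), Mul(Mul(I, Pow(3, Rational(1, 2))), Add(-5, Mul(I, Pow(3, Rational(1, 2)))))) = Add(Mul(95, Pow(-19, -1)), Mul(I, Pow(3, Rational(1, 2)), Add(-5, Mul(I, Pow(3, Rational(1, 2)))))) = Add(Mul(95, Rational(-1, 19)), Mul(I, Pow(3, Rational(1, 2)), Add(-5, Mul(I, Pow(3, Rational(1, 2)))))) = Add(-5, Mul(I, Pow(3, Rational(1, 2)), Add(-5, Mul(I, Pow(3, Rational(1, 2))))))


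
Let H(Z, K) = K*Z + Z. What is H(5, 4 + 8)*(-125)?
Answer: -8125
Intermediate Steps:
H(Z, K) = Z + K*Z
H(5, 4 + 8)*(-125) = (5*(1 + (4 + 8)))*(-125) = (5*(1 + 12))*(-125) = (5*13)*(-125) = 65*(-125) = -8125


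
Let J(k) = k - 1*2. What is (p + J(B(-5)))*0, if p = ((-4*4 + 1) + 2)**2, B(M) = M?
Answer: 0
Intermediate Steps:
p = 169 (p = ((-16 + 1) + 2)**2 = (-15 + 2)**2 = (-13)**2 = 169)
J(k) = -2 + k (J(k) = k - 2 = -2 + k)
(p + J(B(-5)))*0 = (169 + (-2 - 5))*0 = (169 - 7)*0 = 162*0 = 0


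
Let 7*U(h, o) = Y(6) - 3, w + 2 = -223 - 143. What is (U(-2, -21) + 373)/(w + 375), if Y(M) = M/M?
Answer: 2609/49 ≈ 53.245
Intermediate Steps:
Y(M) = 1
w = -368 (w = -2 + (-223 - 143) = -2 - 366 = -368)
U(h, o) = -2/7 (U(h, o) = (1 - 3)/7 = (1/7)*(-2) = -2/7)
(U(-2, -21) + 373)/(w + 375) = (-2/7 + 373)/(-368 + 375) = (2609/7)/7 = (2609/7)*(1/7) = 2609/49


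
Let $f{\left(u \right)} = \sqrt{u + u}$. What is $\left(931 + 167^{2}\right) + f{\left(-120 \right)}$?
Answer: $28820 + 4 i \sqrt{15} \approx 28820.0 + 15.492 i$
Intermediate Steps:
$f{\left(u \right)} = \sqrt{2} \sqrt{u}$ ($f{\left(u \right)} = \sqrt{2 u} = \sqrt{2} \sqrt{u}$)
$\left(931 + 167^{2}\right) + f{\left(-120 \right)} = \left(931 + 167^{2}\right) + \sqrt{2} \sqrt{-120} = \left(931 + 27889\right) + \sqrt{2} \cdot 2 i \sqrt{30} = 28820 + 4 i \sqrt{15}$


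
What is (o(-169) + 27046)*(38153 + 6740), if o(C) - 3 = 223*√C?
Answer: 1214310757 + 130144807*I ≈ 1.2143e+9 + 1.3014e+8*I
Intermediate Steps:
o(C) = 3 + 223*√C
(o(-169) + 27046)*(38153 + 6740) = ((3 + 223*√(-169)) + 27046)*(38153 + 6740) = ((3 + 223*(13*I)) + 27046)*44893 = ((3 + 2899*I) + 27046)*44893 = (27049 + 2899*I)*44893 = 1214310757 + 130144807*I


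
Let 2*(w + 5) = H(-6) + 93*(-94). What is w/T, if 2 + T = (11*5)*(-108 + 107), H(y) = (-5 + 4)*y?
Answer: 4373/57 ≈ 76.719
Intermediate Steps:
H(y) = -y
w = -4373 (w = -5 + (-1*(-6) + 93*(-94))/2 = -5 + (6 - 8742)/2 = -5 + (½)*(-8736) = -5 - 4368 = -4373)
T = -57 (T = -2 + (11*5)*(-108 + 107) = -2 + 55*(-1) = -2 - 55 = -57)
w/T = -4373/(-57) = -4373*(-1/57) = 4373/57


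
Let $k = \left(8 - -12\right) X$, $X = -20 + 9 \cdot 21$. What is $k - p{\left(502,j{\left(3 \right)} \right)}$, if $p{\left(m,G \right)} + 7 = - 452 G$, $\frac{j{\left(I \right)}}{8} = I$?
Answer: $14235$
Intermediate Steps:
$j{\left(I \right)} = 8 I$
$X = 169$ ($X = -20 + 189 = 169$)
$p{\left(m,G \right)} = -7 - 452 G$
$k = 3380$ ($k = \left(8 - -12\right) 169 = \left(8 + 12\right) 169 = 20 \cdot 169 = 3380$)
$k - p{\left(502,j{\left(3 \right)} \right)} = 3380 - \left(-7 - 452 \cdot 8 \cdot 3\right) = 3380 - \left(-7 - 10848\right) = 3380 - -10855 = 3380 + 10855 = 14235$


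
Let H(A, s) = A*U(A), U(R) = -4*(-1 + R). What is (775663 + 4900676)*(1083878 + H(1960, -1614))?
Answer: -81027934149198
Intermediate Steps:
U(R) = 4 - 4*R
H(A, s) = A*(4 - 4*A)
(775663 + 4900676)*(1083878 + H(1960, -1614)) = (775663 + 4900676)*(1083878 + 4*1960*(1 - 1*1960)) = 5676339*(1083878 + 4*1960*(1 - 1960)) = 5676339*(1083878 + 4*1960*(-1959)) = 5676339*(1083878 - 15358560) = 5676339*(-14274682) = -81027934149198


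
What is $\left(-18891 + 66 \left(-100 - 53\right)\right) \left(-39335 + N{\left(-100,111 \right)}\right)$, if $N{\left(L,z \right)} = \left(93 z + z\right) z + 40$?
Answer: $-32435183331$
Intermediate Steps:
$N{\left(L,z \right)} = 40 + 94 z^{2}$ ($N{\left(L,z \right)} = 94 z z + 40 = 94 z^{2} + 40 = 40 + 94 z^{2}$)
$\left(-18891 + 66 \left(-100 - 53\right)\right) \left(-39335 + N{\left(-100,111 \right)}\right) = \left(-18891 + 66 \left(-100 - 53\right)\right) \left(-39335 + \left(40 + 94 \cdot 111^{2}\right)\right) = \left(-18891 + 66 \left(-153\right)\right) \left(-39335 + \left(40 + 94 \cdot 12321\right)\right) = \left(-18891 - 10098\right) \left(-39335 + \left(40 + 1158174\right)\right) = - 28989 \left(-39335 + 1158214\right) = \left(-28989\right) 1118879 = -32435183331$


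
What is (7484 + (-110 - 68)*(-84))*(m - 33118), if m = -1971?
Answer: -787256804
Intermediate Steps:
(7484 + (-110 - 68)*(-84))*(m - 33118) = (7484 + (-110 - 68)*(-84))*(-1971 - 33118) = (7484 - 178*(-84))*(-35089) = (7484 + 14952)*(-35089) = 22436*(-35089) = -787256804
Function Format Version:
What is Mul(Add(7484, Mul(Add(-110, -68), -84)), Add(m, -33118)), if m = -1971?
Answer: -787256804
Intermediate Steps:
Mul(Add(7484, Mul(Add(-110, -68), -84)), Add(m, -33118)) = Mul(Add(7484, Mul(Add(-110, -68), -84)), Add(-1971, -33118)) = Mul(Add(7484, Mul(-178, -84)), -35089) = Mul(Add(7484, 14952), -35089) = Mul(22436, -35089) = -787256804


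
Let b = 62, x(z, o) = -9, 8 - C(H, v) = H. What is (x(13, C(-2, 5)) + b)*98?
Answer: 5194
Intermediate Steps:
C(H, v) = 8 - H
(x(13, C(-2, 5)) + b)*98 = (-9 + 62)*98 = 53*98 = 5194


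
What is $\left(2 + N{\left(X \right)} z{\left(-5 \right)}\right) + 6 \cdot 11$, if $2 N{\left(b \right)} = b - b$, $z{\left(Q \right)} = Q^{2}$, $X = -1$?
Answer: $68$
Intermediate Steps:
$N{\left(b \right)} = 0$ ($N{\left(b \right)} = \frac{b - b}{2} = \frac{1}{2} \cdot 0 = 0$)
$\left(2 + N{\left(X \right)} z{\left(-5 \right)}\right) + 6 \cdot 11 = \left(2 + 0 \left(-5\right)^{2}\right) + 6 \cdot 11 = \left(2 + 0 \cdot 25\right) + 66 = \left(2 + 0\right) + 66 = 2 + 66 = 68$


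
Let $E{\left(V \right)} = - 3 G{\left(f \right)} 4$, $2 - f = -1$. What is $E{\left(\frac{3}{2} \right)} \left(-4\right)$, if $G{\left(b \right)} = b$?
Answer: $144$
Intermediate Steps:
$f = 3$ ($f = 2 - -1 = 2 + 1 = 3$)
$E{\left(V \right)} = -36$ ($E{\left(V \right)} = \left(-3\right) 3 \cdot 4 = \left(-9\right) 4 = -36$)
$E{\left(\frac{3}{2} \right)} \left(-4\right) = \left(-36\right) \left(-4\right) = 144$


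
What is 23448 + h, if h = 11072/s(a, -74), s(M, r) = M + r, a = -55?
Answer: 3013720/129 ≈ 23362.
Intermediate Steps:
h = -11072/129 (h = 11072/(-55 - 74) = 11072/(-129) = 11072*(-1/129) = -11072/129 ≈ -85.829)
23448 + h = 23448 - 11072/129 = 3013720/129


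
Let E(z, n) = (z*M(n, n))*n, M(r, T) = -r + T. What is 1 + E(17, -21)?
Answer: 1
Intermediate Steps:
M(r, T) = T - r
E(z, n) = 0 (E(z, n) = (z*(n - n))*n = (z*0)*n = 0*n = 0)
1 + E(17, -21) = 1 + 0 = 1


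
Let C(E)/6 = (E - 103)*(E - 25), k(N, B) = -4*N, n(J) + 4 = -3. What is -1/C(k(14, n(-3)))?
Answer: -1/77274 ≈ -1.2941e-5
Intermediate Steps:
n(J) = -7 (n(J) = -4 - 3 = -7)
C(E) = 6*(-103 + E)*(-25 + E) (C(E) = 6*((E - 103)*(E - 25)) = 6*((-103 + E)*(-25 + E)) = 6*(-103 + E)*(-25 + E))
-1/C(k(14, n(-3))) = -1/(15450 - (-3072)*14 + 6*(-4*14)²) = -1/(15450 - 768*(-56) + 6*(-56)²) = -1/(15450 + 43008 + 6*3136) = -1/(15450 + 43008 + 18816) = -1/77274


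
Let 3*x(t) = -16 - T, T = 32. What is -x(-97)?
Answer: 16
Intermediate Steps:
x(t) = -16 (x(t) = (-16 - 1*32)/3 = (-16 - 32)/3 = (1/3)*(-48) = -16)
-x(-97) = -1*(-16) = 16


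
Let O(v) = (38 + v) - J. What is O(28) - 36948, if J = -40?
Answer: -36842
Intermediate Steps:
O(v) = 78 + v (O(v) = (38 + v) - 1*(-40) = (38 + v) + 40 = 78 + v)
O(28) - 36948 = (78 + 28) - 36948 = 106 - 36948 = -36842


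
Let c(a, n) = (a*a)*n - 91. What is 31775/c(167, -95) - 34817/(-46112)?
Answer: 45392017141/61087932576 ≈ 0.74306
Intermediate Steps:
c(a, n) = -91 + n*a² (c(a, n) = a²*n - 91 = n*a² - 91 = -91 + n*a²)
31775/c(167, -95) - 34817/(-46112) = 31775/(-91 - 95*167²) - 34817/(-46112) = 31775/(-91 - 95*27889) - 34817*(-1/46112) = 31775/(-91 - 2649455) + 34817/46112 = 31775/(-2649546) + 34817/46112 = 31775*(-1/2649546) + 34817/46112 = -31775/2649546 + 34817/46112 = 45392017141/61087932576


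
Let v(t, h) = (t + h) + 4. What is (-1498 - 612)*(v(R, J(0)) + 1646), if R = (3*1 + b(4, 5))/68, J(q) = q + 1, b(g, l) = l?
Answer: -59225590/17 ≈ -3.4839e+6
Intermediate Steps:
J(q) = 1 + q
R = 2/17 (R = (3*1 + 5)/68 = (3 + 5)*(1/68) = 8*(1/68) = 2/17 ≈ 0.11765)
v(t, h) = 4 + h + t (v(t, h) = (h + t) + 4 = 4 + h + t)
(-1498 - 612)*(v(R, J(0)) + 1646) = (-1498 - 612)*((4 + (1 + 0) + 2/17) + 1646) = -2110*((4 + 1 + 2/17) + 1646) = -2110*(87/17 + 1646) = -2110*28069/17 = -59225590/17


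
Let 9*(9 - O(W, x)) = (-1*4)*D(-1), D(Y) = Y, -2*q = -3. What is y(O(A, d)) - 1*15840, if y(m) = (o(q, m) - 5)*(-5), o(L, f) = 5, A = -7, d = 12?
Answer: -15840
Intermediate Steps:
q = 3/2 (q = -½*(-3) = 3/2 ≈ 1.5000)
O(W, x) = 77/9 (O(W, x) = 9 - (-1*4)*(-1)/9 = 9 - (-4)*(-1)/9 = 9 - ⅑*4 = 9 - 4/9 = 77/9)
y(m) = 0 (y(m) = (5 - 5)*(-5) = 0*(-5) = 0)
y(O(A, d)) - 1*15840 = 0 - 1*15840 = 0 - 15840 = -15840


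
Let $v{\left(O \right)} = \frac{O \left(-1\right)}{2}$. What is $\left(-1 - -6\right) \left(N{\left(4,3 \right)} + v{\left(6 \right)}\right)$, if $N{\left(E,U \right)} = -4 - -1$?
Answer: $-30$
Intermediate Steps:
$N{\left(E,U \right)} = -3$ ($N{\left(E,U \right)} = -4 + 1 = -3$)
$v{\left(O \right)} = - \frac{O}{2}$ ($v{\left(O \right)} = - O \frac{1}{2} = - \frac{O}{2}$)
$\left(-1 - -6\right) \left(N{\left(4,3 \right)} + v{\left(6 \right)}\right) = \left(-1 - -6\right) \left(-3 - 3\right) = \left(-1 + 6\right) \left(-3 - 3\right) = 5 \left(-6\right) = -30$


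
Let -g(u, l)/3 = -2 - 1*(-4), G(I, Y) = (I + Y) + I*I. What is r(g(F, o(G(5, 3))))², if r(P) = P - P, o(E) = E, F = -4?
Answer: 0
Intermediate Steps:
G(I, Y) = I + Y + I² (G(I, Y) = (I + Y) + I² = I + Y + I²)
g(u, l) = -6 (g(u, l) = -3*(-2 - 1*(-4)) = -3*(-2 + 4) = -3*2 = -6)
r(P) = 0
r(g(F, o(G(5, 3))))² = 0² = 0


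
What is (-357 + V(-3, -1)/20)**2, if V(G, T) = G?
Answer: 51022449/400 ≈ 1.2756e+5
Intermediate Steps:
(-357 + V(-3, -1)/20)**2 = (-357 - 3/20)**2 = (-7143/20)**2 = 51022449/400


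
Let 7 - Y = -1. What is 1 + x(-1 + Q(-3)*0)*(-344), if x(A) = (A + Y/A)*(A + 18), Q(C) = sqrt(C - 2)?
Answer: 52633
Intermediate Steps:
Y = 8 (Y = 7 - 1*(-1) = 7 + 1 = 8)
Q(C) = sqrt(-2 + C)
x(A) = (18 + A)*(A + 8/A) (x(A) = (A + 8/A)*(A + 18) = (A + 8/A)*(18 + A) = (18 + A)*(A + 8/A))
1 + x(-1 + Q(-3)*0)*(-344) = 1 + (8 + (-1 + sqrt(-2 - 3)*0)**2 + 18*(-1 + sqrt(-2 - 3)*0) + 144/(-1 + sqrt(-2 - 3)*0))*(-344) = 1 + (8 + (-1 + sqrt(-5)*0)**2 + 18*(-1 + sqrt(-5)*0) + 144/(-1 + sqrt(-5)*0))*(-344) = 1 + (8 + (-1 + (I*sqrt(5))*0)**2 + 18*(-1 + (I*sqrt(5))*0) + 144/(-1 + (I*sqrt(5))*0))*(-344) = 1 + (8 + (-1 + 0)**2 + 18*(-1 + 0) + 144/(-1 + 0))*(-344) = 1 + (8 + (-1)**2 + 18*(-1) + 144/(-1))*(-344) = 1 + (8 + 1 - 18 + 144*(-1))*(-344) = 1 + (8 + 1 - 18 - 144)*(-344) = 1 - 153*(-344) = 1 + 52632 = 52633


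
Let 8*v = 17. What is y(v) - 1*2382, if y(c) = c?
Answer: -19039/8 ≈ -2379.9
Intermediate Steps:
v = 17/8 (v = (1/8)*17 = 17/8 ≈ 2.1250)
y(v) - 1*2382 = 17/8 - 1*2382 = 17/8 - 2382 = -19039/8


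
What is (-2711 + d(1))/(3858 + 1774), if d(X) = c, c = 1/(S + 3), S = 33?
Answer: -97595/202752 ≈ -0.48135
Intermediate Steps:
c = 1/36 (c = 1/(33 + 3) = 1/36 ≈ 0.027778)
d(X) = 1/36
(-2711 + d(1))/(3858 + 1774) = (-2711 + 1/36)/(3858 + 1774) = -97595/36/5632 = -97595/36*1/5632 = -97595/202752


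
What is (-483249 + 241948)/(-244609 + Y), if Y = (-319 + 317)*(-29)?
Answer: 241301/244551 ≈ 0.98671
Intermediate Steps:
Y = 58 (Y = -2*(-29) = 58)
(-483249 + 241948)/(-244609 + Y) = (-483249 + 241948)/(-244609 + 58) = -241301/(-244551) = -241301*(-1/244551) = 241301/244551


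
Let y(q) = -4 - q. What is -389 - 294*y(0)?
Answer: 787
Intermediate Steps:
-389 - 294*y(0) = -389 - 294*(-4 - 1*0) = -389 - 294*(-4 + 0) = -389 - 294*(-4) = -389 + 1176 = 787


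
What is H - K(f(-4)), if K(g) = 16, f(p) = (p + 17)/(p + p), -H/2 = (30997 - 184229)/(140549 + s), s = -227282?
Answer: -1694192/86733 ≈ -19.533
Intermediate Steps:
H = -306464/86733 (H = -2*(30997 - 184229)/(140549 - 227282) = -(-306464)/(-86733) = -(-306464)*(-1)/86733 = -2*153232/86733 = -306464/86733 ≈ -3.5334)
f(p) = (17 + p)/(2*p) (f(p) = (17 + p)/((2*p)) = (17 + p)*(1/(2*p)) = (17 + p)/(2*p))
H - K(f(-4)) = -306464/86733 - 1*16 = -306464/86733 - 16 = -1694192/86733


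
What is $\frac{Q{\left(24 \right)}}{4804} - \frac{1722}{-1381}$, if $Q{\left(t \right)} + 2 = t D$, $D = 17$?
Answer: $\frac{4416587}{3317162} \approx 1.3314$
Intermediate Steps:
$Q{\left(t \right)} = -2 + 17 t$ ($Q{\left(t \right)} = -2 + t 17 = -2 + 17 t$)
$\frac{Q{\left(24 \right)}}{4804} - \frac{1722}{-1381} = \frac{-2 + 17 \cdot 24}{4804} - \frac{1722}{-1381} = \left(-2 + 408\right) \frac{1}{4804} - - \frac{1722}{1381} = 406 \cdot \frac{1}{4804} + \frac{1722}{1381} = \frac{203}{2402} + \frac{1722}{1381} = \frac{4416587}{3317162}$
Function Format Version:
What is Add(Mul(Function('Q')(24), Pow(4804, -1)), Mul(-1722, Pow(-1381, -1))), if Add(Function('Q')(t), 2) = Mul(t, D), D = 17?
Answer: Rational(4416587, 3317162) ≈ 1.3314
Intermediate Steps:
Function('Q')(t) = Add(-2, Mul(17, t)) (Function('Q')(t) = Add(-2, Mul(t, 17)) = Add(-2, Mul(17, t)))
Add(Mul(Function('Q')(24), Pow(4804, -1)), Mul(-1722, Pow(-1381, -1))) = Add(Mul(Add(-2, Mul(17, 24)), Pow(4804, -1)), Mul(-1722, Pow(-1381, -1))) = Add(Mul(Add(-2, 408), Rational(1, 4804)), Mul(-1722, Rational(-1, 1381))) = Add(Mul(406, Rational(1, 4804)), Rational(1722, 1381)) = Add(Rational(203, 2402), Rational(1722, 1381)) = Rational(4416587, 3317162)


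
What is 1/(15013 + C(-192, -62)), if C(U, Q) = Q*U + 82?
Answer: 1/26999 ≈ 3.7038e-5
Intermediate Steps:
C(U, Q) = 82 + Q*U
1/(15013 + C(-192, -62)) = 1/(15013 + (82 - 62*(-192))) = 1/(15013 + (82 + 11904)) = 1/(15013 + 11986) = 1/26999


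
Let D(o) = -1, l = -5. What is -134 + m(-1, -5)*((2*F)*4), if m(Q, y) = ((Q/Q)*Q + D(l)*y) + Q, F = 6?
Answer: 10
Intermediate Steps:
m(Q, y) = -y + 2*Q (m(Q, y) = ((Q/Q)*Q - y) + Q = (1*Q - y) + Q = (Q - y) + Q = -y + 2*Q)
-134 + m(-1, -5)*((2*F)*4) = -134 + (-1*(-5) + 2*(-1))*((2*6)*4) = -134 + (5 - 2)*(12*4) = -134 + 3*48 = -134 + 144 = 10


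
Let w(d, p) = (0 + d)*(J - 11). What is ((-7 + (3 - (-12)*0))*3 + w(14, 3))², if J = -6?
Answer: 62500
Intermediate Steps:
w(d, p) = -17*d (w(d, p) = (0 + d)*(-6 - 11) = d*(-17) = -17*d)
((-7 + (3 - (-12)*0))*3 + w(14, 3))² = ((-7 + (3 - (-12)*0))*3 - 17*14)² = ((-7 + (3 - 4*0))*3 - 238)² = ((-7 + (3 + 0))*3 - 238)² = ((-7 + 3)*3 - 238)² = (-4*3 - 238)² = (-12 - 238)² = (-250)² = 62500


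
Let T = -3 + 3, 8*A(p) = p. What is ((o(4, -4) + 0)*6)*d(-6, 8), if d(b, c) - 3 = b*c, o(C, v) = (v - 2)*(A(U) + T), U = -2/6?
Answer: -135/2 ≈ -67.500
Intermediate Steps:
U = -⅓ (U = -2*⅙ = -⅓ ≈ -0.33333)
A(p) = p/8
T = 0
o(C, v) = 1/12 - v/24 (o(C, v) = (v - 2)*((⅛)*(-⅓) + 0) = (-2 + v)*(-1/24 + 0) = (-2 + v)*(-1/24) = 1/12 - v/24)
d(b, c) = 3 + b*c
((o(4, -4) + 0)*6)*d(-6, 8) = (((1/12 - 1/24*(-4)) + 0)*6)*(3 - 6*8) = (((1/12 + ⅙) + 0)*6)*(3 - 48) = ((¼ + 0)*6)*(-45) = ((¼)*6)*(-45) = (3/2)*(-45) = -135/2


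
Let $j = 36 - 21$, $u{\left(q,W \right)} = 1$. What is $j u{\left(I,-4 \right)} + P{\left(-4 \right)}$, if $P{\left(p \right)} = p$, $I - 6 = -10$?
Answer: $11$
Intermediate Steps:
$I = -4$ ($I = 6 - 10 = -4$)
$j = 15$
$j u{\left(I,-4 \right)} + P{\left(-4 \right)} = 15 \cdot 1 - 4 = 15 - 4 = 11$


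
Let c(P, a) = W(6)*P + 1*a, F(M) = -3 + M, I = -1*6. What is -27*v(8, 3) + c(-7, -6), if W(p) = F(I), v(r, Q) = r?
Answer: -159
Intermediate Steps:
I = -6
W(p) = -9 (W(p) = -3 - 6 = -9)
c(P, a) = a - 9*P (c(P, a) = -9*P + 1*a = -9*P + a = a - 9*P)
-27*v(8, 3) + c(-7, -6) = -27*8 + (-6 - 9*(-7)) = -216 + (-6 + 63) = -216 + 57 = -159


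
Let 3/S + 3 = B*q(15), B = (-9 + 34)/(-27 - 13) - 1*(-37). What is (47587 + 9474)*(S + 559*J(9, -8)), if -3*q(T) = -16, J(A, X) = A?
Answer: 54831284364/191 ≈ 2.8707e+8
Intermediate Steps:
q(T) = 16/3 (q(T) = -⅓*(-16) = 16/3)
B = 291/8 (B = 25/(-40) + 37 = 25*(-1/40) + 37 = -5/8 + 37 = 291/8 ≈ 36.375)
S = 3/191 (S = 3/(-3 + (291/8)*(16/3)) = 3/(-3 + 194) = 3/191 ≈ 0.015707)
(47587 + 9474)*(S + 559*J(9, -8)) = (47587 + 9474)*(3/191 + 559*9) = 57061*(3/191 + 5031) = 57061*(960924/191) = 54831284364/191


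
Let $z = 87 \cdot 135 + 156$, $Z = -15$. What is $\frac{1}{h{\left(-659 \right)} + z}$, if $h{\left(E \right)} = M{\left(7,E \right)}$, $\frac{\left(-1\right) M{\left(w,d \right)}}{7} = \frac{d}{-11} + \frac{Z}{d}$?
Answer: $\frac{7249}{83229227} \approx 8.7097 \cdot 10^{-5}$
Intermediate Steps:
$M{\left(w,d \right)} = \frac{105}{d} + \frac{7 d}{11}$ ($M{\left(w,d \right)} = - 7 \left(\frac{d}{-11} - \frac{15}{d}\right) = - 7 \left(d \left(- \frac{1}{11}\right) - \frac{15}{d}\right) = - 7 \left(- \frac{d}{11} - \frac{15}{d}\right) = - 7 \left(- \frac{15}{d} - \frac{d}{11}\right) = \frac{105}{d} + \frac{7 d}{11}$)
$h{\left(E \right)} = \frac{105}{E} + \frac{7 E}{11}$
$z = 11901$ ($z = 11745 + 156 = 11901$)
$\frac{1}{h{\left(-659 \right)} + z} = \frac{1}{\left(\frac{105}{-659} + \frac{7}{11} \left(-659\right)\right) + 11901} = \frac{1}{\left(105 \left(- \frac{1}{659}\right) - \frac{4613}{11}\right) + 11901} = \frac{1}{\left(- \frac{105}{659} - \frac{4613}{11}\right) + 11901} = \frac{1}{- \frac{3041122}{7249} + 11901} = \frac{1}{\frac{83229227}{7249}} = \frac{7249}{83229227}$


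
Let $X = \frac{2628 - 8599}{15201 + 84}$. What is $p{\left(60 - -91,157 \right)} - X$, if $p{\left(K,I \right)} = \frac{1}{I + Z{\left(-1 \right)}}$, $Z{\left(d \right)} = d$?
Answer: $\frac{315587}{794820} \approx 0.39705$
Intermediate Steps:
$X = - \frac{5971}{15285} \approx -0.39064$
$p{\left(K,I \right)} = \frac{1}{-1 + I}$ ($p{\left(K,I \right)} = \frac{1}{I - 1} = \frac{1}{-1 + I}$)
$p{\left(60 - -91,157 \right)} - X = \frac{1}{-1 + 157} - - \frac{5971}{15285} = \frac{1}{156} + \frac{5971}{15285} = \frac{315587}{794820}$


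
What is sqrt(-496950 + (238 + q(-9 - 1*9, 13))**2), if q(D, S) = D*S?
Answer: I*sqrt(496934) ≈ 704.94*I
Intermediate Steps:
sqrt(-496950 + (238 + q(-9 - 1*9, 13))**2) = sqrt(-496950 + (238 + (-9 - 1*9)*13)**2) = sqrt(-496950 + (238 + (-9 - 9)*13)**2) = sqrt(-496950 + (238 - 18*13)**2) = sqrt(-496950 + (238 - 234)**2) = sqrt(-496950 + 4**2) = sqrt(-496950 + 16) = sqrt(-496934) = I*sqrt(496934)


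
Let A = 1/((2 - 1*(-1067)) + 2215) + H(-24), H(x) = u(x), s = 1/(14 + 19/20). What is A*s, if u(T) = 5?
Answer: 82105/245479 ≈ 0.33447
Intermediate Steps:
s = 20/299 (s = 1/(14 + 19*(1/20)) = 1/(14 + 19/20) = 1/(299/20) = 20/299 ≈ 0.066890)
H(x) = 5
A = 16421/3284 (A = 1/((2 - 1*(-1067)) + 2215) + 5 = 1/((2 + 1067) + 2215) + 5 = 1/(1069 + 2215) + 5 = 1/3284 + 5 = 16421/3284 ≈ 5.0003)
A*s = (16421/3284)*(20/299) = 82105/245479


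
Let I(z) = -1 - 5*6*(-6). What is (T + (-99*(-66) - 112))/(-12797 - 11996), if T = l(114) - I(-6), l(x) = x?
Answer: -6357/24793 ≈ -0.25640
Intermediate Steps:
I(z) = 179 (I(z) = -1 - 30*(-6) = -1 + 180 = 179)
T = -65 (T = 114 - 1*179 = 114 - 179 = -65)
(T + (-99*(-66) - 112))/(-12797 - 11996) = (-65 + (-99*(-66) - 112))/(-12797 - 11996) = (-65 + (6534 - 112))/(-24793) = (-65 + 6422)*(-1/24793) = 6357*(-1/24793) = -6357/24793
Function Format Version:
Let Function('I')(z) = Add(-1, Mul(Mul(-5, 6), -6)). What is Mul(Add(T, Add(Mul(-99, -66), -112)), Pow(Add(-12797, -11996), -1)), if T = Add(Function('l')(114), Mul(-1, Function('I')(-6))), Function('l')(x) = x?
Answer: Rational(-6357, 24793) ≈ -0.25640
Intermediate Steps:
Function('I')(z) = 179 (Function('I')(z) = Add(-1, Mul(-30, -6)) = Add(-1, 180) = 179)
T = -65 (T = Add(114, Mul(-1, 179)) = Add(114, -179) = -65)
Mul(Add(T, Add(Mul(-99, -66), -112)), Pow(Add(-12797, -11996), -1)) = Mul(Add(-65, Add(Mul(-99, -66), -112)), Pow(Add(-12797, -11996), -1)) = Mul(Add(-65, Add(6534, -112)), Pow(-24793, -1)) = Mul(Add(-65, 6422), Rational(-1, 24793)) = Mul(6357, Rational(-1, 24793)) = Rational(-6357, 24793)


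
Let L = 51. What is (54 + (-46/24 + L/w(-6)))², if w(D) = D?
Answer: 273529/144 ≈ 1899.5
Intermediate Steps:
(54 + (-46/24 + L/w(-6)))² = (54 + (-46/24 + 51/(-6)))² = (54 + (-46*1/24 + 51*(-⅙)))² = (54 + (-23/12 - 17/2))² = (54 - 125/12)² = (523/12)² = 273529/144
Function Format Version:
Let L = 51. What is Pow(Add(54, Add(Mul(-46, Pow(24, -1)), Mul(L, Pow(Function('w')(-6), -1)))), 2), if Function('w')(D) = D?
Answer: Rational(273529, 144) ≈ 1899.5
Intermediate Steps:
Pow(Add(54, Add(Mul(-46, Pow(24, -1)), Mul(L, Pow(Function('w')(-6), -1)))), 2) = Pow(Add(54, Add(Mul(-46, Pow(24, -1)), Mul(51, Pow(-6, -1)))), 2) = Pow(Add(54, Add(Mul(-46, Rational(1, 24)), Mul(51, Rational(-1, 6)))), 2) = Pow(Add(54, Add(Rational(-23, 12), Rational(-17, 2))), 2) = Pow(Add(54, Rational(-125, 12)), 2) = Pow(Rational(523, 12), 2) = Rational(273529, 144)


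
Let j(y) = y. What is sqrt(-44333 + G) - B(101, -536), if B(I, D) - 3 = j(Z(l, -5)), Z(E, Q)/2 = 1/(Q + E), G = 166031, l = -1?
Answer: -8/3 + 3*sqrt(13522) ≈ 346.19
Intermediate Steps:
Z(E, Q) = 2/(E + Q) (Z(E, Q) = 2/(Q + E) = 2/(E + Q))
B(I, D) = 8/3 (B(I, D) = 3 + 2/(-1 - 5) = 3 + 2/(-6) = 3 + 2*(-1/6) = 3 - 1/3 = 8/3)
sqrt(-44333 + G) - B(101, -536) = sqrt(-44333 + 166031) - 1*8/3 = sqrt(121698) - 8/3 = 3*sqrt(13522) - 8/3 = -8/3 + 3*sqrt(13522)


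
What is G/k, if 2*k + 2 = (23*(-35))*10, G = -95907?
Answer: 31969/1342 ≈ 23.822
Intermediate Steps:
k = -4026 (k = -1 + ((23*(-35))*10)/2 = -1 + (-805*10)/2 = -1 + (½)*(-8050) = -1 - 4025 = -4026)
G/k = -95907/(-4026) = -95907*(-1/4026) = 31969/1342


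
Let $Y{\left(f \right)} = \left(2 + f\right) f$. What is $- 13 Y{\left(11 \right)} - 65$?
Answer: $-1924$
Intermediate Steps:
$Y{\left(f \right)} = f \left(2 + f\right)$
$- 13 Y{\left(11 \right)} - 65 = - 13 \cdot 11 \left(2 + 11\right) - 65 = - 13 \cdot 11 \cdot 13 - 65 = \left(-13\right) 143 - 65 = -1859 - 65 = -1924$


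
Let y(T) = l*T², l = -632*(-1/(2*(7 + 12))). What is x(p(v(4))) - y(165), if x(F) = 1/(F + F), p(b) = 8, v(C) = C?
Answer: -137649581/304 ≈ -4.5279e+5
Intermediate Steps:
l = 316/19 (l = -632/((-2*19)) = -632/(-38) = -632*(-1/38) = 316/19 ≈ 16.632)
x(F) = 1/(2*F)
y(T) = 316*T²/19
x(p(v(4))) - y(165) = (½)/8 - 316*165²/19 = (½)*(⅛) - 316*27225/19 = 1/16 - 1*8603100/19 = 1/16 - 8603100/19 = -137649581/304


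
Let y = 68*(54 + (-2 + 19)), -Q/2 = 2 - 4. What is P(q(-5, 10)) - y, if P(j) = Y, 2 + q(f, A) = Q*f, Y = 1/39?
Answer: -188291/39 ≈ -4828.0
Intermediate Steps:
Q = 4 (Q = -2*(2 - 4) = -2*(-2) = 4)
Y = 1/39 ≈ 0.025641
y = 4828 (y = 68*(54 + 17) = 68*71 = 4828)
q(f, A) = -2 + 4*f
P(j) = 1/39
P(q(-5, 10)) - y = 1/39 - 1*4828 = 1/39 - 4828 = -188291/39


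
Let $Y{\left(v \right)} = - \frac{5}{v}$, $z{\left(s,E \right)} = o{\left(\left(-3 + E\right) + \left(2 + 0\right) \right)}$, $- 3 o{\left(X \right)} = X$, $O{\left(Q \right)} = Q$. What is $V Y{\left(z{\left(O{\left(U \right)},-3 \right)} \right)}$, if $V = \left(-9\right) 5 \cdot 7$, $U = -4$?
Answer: $\frac{4725}{4} \approx 1181.3$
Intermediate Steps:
$o{\left(X \right)} = - \frac{X}{3}$
$z{\left(s,E \right)} = \frac{1}{3} - \frac{E}{3}$ ($z{\left(s,E \right)} = - \frac{\left(-3 + E\right) + \left(2 + 0\right)}{3} = - \frac{\left(-3 + E\right) + 2}{3} = - \frac{-1 + E}{3} = \frac{1}{3} - \frac{E}{3}$)
$V = -315$ ($V = \left(-45\right) 7 = -315$)
$V Y{\left(z{\left(O{\left(U \right)},-3 \right)} \right)} = - 315 \left(- \frac{5}{\frac{1}{3} - -1}\right) = - 315 \left(- \frac{5}{\frac{1}{3} + 1}\right) = - 315 \left(- \frac{5}{\frac{4}{3}}\right) = - 315 \left(\left(-5\right) \frac{3}{4}\right) = \left(-315\right) \left(- \frac{15}{4}\right) = \frac{4725}{4}$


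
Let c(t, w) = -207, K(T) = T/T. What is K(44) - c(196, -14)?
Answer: 208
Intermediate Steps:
K(T) = 1
K(44) - c(196, -14) = 1 - 1*(-207) = 1 + 207 = 208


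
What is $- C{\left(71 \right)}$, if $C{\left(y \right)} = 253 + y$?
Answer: $-324$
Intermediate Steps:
$- C{\left(71 \right)} = - (253 + 71) = \left(-1\right) 324 = -324$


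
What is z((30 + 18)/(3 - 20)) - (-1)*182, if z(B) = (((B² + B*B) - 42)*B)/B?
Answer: 45068/289 ≈ 155.94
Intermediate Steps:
z(B) = -42 + 2*B² (z(B) = (((B² + B²) - 42)*B)/B = ((2*B² - 42)*B)/B = ((-42 + 2*B²)*B)/B = (B*(-42 + 2*B²))/B = -42 + 2*B²)
z((30 + 18)/(3 - 20)) - (-1)*182 = (-42 + 2*((30 + 18)/(3 - 20))²) - (-1)*182 = (-42 + 2*(48/(-17))²) - 1*(-182) = (-42 + 2*(48*(-1/17))²) + 182 = (-42 + 2*(-48/17)²) + 182 = (-42 + 2*(2304/289)) + 182 = (-42 + 4608/289) + 182 = -7530/289 + 182 = 45068/289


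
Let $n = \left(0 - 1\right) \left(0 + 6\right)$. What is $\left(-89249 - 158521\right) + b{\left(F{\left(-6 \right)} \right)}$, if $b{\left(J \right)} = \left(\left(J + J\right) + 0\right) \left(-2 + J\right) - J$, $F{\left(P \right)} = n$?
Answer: $-247668$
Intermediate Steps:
$n = -6$ ($n = \left(-1\right) 6 = -6$)
$F{\left(P \right)} = -6$
$b{\left(J \right)} = - J + 2 J \left(-2 + J\right)$ ($b{\left(J \right)} = \left(2 J + 0\right) \left(-2 + J\right) - J = 2 J \left(-2 + J\right) - J = - J + 2 J \left(-2 + J\right)$)
$\left(-89249 - 158521\right) + b{\left(F{\left(-6 \right)} \right)} = \left(-89249 - 158521\right) - 6 \left(-5 + 2 \left(-6\right)\right) = -247770 - 6 \left(-5 - 12\right) = -247770 - -102 = -247770 + 102 = -247668$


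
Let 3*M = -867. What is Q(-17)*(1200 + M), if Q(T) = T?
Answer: -15487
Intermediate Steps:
M = -289 (M = (⅓)*(-867) = -289)
Q(-17)*(1200 + M) = -17*(1200 - 289) = -17*911 = -15487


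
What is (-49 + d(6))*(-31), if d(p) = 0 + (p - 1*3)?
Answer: 1426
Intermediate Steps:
d(p) = -3 + p (d(p) = 0 + (p - 3) = 0 + (-3 + p) = -3 + p)
(-49 + d(6))*(-31) = (-49 + (-3 + 6))*(-31) = (-49 + 3)*(-31) = -46*(-31) = 1426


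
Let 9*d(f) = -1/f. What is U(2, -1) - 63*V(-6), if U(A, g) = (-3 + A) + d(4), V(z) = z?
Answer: 13571/36 ≈ 376.97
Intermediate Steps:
d(f) = -1/(9*f) (d(f) = (-1/f)/9 = -1/(9*f))
U(A, g) = -109/36 + A (U(A, g) = (-3 + A) - ⅑/4 = (-3 + A) - ⅑*¼ = (-3 + A) - 1/36 = -109/36 + A)
U(2, -1) - 63*V(-6) = (-109/36 + 2) - 63*(-6) = -37/36 + 378 = 13571/36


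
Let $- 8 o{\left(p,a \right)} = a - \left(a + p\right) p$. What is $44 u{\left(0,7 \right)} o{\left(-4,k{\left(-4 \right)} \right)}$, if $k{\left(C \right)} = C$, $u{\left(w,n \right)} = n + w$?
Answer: $1386$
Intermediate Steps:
$o{\left(p,a \right)} = - \frac{a}{8} + \frac{p \left(a + p\right)}{8}$ ($o{\left(p,a \right)} = - \frac{a - \left(a + p\right) p}{8} = - \frac{a - p \left(a + p\right)}{8} = - \frac{a}{8} + \frac{p \left(a + p\right)}{8}$)
$44 u{\left(0,7 \right)} o{\left(-4,k{\left(-4 \right)} \right)} = 44 \left(7 + 0\right) \left(\left(- \frac{1}{8}\right) \left(-4\right) + \frac{\left(-4\right)^{2}}{8} + \frac{1}{8} \left(-4\right) \left(-4\right)\right) = 44 \cdot 7 \left(\frac{1}{2} + \frac{1}{8} \cdot 16 + 2\right) = 308 \left(\frac{1}{2} + 2 + 2\right) = 308 \cdot \frac{9}{2} = 1386$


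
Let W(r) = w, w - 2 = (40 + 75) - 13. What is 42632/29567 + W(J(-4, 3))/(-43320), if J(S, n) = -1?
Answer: 230467909/160105305 ≈ 1.4395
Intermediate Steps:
w = 104 (w = 2 + ((40 + 75) - 13) = 2 + (115 - 13) = 2 + 102 = 104)
W(r) = 104
42632/29567 + W(J(-4, 3))/(-43320) = 42632/29567 + 104/(-43320) = 42632*(1/29567) + 104*(-1/43320) = 42632/29567 - 13/5415 = 230467909/160105305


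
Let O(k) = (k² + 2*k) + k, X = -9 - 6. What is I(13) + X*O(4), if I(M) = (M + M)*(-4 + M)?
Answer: -186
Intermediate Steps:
X = -15
O(k) = k² + 3*k
I(M) = 2*M*(-4 + M) (I(M) = (2*M)*(-4 + M) = 2*M*(-4 + M))
I(13) + X*O(4) = 2*13*(-4 + 13) - 60*(3 + 4) = 2*13*9 - 60*7 = 234 - 15*28 = 234 - 420 = -186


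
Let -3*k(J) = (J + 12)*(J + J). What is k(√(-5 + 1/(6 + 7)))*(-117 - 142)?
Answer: -33152/39 + 16576*I*√13/13 ≈ -850.05 + 4597.4*I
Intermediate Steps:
k(J) = -2*J*(12 + J)/3 (k(J) = -(J + 12)*(J + J)/3 = -(12 + J)*2*J/3 = -2*J*(12 + J)/3)
k(√(-5 + 1/(6 + 7)))*(-117 - 142) = (-2*√(-5 + 1/(6 + 7))*(12 + √(-5 + 1/(6 + 7)))/3)*(-117 - 142) = -2*√(-5 + 1/13)*(12 + √(-5 + 1/13))/3*(-259) = -2*√(-64/13)*(12 + √(-64/13))/3*(-259) = -2*8*I*√13/13*(12 + 8*I*√13/13)/3*(-259) = -16*I*√13*(12 + 8*I*√13/13)/39*(-259) = 4144*I*√13*(12 + 8*I*√13/13)/39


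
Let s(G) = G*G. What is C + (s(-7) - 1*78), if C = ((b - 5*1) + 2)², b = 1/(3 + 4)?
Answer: -1021/49 ≈ -20.837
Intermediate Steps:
s(G) = G²
b = ⅐ (b = 1/7 = ⅐ ≈ 0.14286)
C = 400/49 (C = ((⅐ - 5*1) + 2)² = ((⅐ - 5) + 2)² = (-34/7 + 2)² = (-20/7)² = 400/49 ≈ 8.1633)
C + (s(-7) - 1*78) = 400/49 + ((-7)² - 1*78) = 400/49 + (49 - 78) = 400/49 - 29 = -1021/49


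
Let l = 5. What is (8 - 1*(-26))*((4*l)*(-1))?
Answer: -680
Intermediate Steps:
(8 - 1*(-26))*((4*l)*(-1)) = (8 - 1*(-26))*((4*5)*(-1)) = (8 + 26)*(20*(-1)) = 34*(-20) = -680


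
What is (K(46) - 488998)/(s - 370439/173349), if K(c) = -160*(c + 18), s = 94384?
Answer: -86542408062/16361001577 ≈ -5.2896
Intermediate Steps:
K(c) = -2880 - 160*c (K(c) = -160*(18 + c) = -2880 - 160*c)
(K(46) - 488998)/(s - 370439/173349) = ((-2880 - 160*46) - 488998)/(94384 - 370439/173349) = ((-2880 - 7360) - 488998)/(94384 - 370439*1/173349) = (-10240 - 488998)/(94384 - 370439/173349) = -499238/16361001577/173349 = -499238*173349/16361001577 = -86542408062/16361001577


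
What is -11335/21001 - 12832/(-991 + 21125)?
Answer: -248851861/211417067 ≈ -1.1771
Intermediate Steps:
-11335/21001 - 12832/(-991 + 21125) = -11335*1/21001 - 12832/20134 = -11335/21001 - 12832*1/20134 = -11335/21001 - 6416/10067 = -248851861/211417067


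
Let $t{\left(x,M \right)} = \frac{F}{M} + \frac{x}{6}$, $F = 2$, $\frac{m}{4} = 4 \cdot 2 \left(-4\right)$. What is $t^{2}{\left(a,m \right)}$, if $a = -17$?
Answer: $\frac{299209}{36864} \approx 8.1166$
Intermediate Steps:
$m = -128$ ($m = 4 \cdot 4 \cdot 2 \left(-4\right) = 4 \cdot 8 \left(-4\right) = 4 \left(-32\right) = -128$)
$t{\left(x,M \right)} = \frac{2}{M} + \frac{x}{6}$
$t^{2}{\left(a,m \right)} = \left(\frac{2}{-128} + \frac{1}{6} \left(-17\right)\right)^{2} = \left(2 \left(- \frac{1}{128}\right) - \frac{17}{6}\right)^{2} = \left(- \frac{1}{64} - \frac{17}{6}\right)^{2} = \left(- \frac{547}{192}\right)^{2} = \frac{299209}{36864}$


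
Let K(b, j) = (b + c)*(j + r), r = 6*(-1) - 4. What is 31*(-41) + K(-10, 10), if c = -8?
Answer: -1271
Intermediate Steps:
r = -10 (r = -6 - 4 = -10)
K(b, j) = (-10 + j)*(-8 + b) (K(b, j) = (b - 8)*(j - 10) = (-8 + b)*(-10 + j) = (-10 + j)*(-8 + b))
31*(-41) + K(-10, 10) = 31*(-41) + (80 - 10*(-10) - 8*10 - 10*10) = -1271 + (80 + 100 - 80 - 100) = -1271 + 0 = -1271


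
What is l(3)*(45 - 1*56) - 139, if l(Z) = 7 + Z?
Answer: -249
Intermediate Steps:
l(3)*(45 - 1*56) - 139 = (7 + 3)*(45 - 1*56) - 139 = 10*(45 - 56) - 139 = 10*(-11) - 139 = -110 - 139 = -249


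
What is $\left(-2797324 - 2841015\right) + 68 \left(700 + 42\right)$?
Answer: $-5587883$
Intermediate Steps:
$\left(-2797324 - 2841015\right) + 68 \left(700 + 42\right) = -5638339 + 68 \cdot 742 = -5638339 + 50456 = -5587883$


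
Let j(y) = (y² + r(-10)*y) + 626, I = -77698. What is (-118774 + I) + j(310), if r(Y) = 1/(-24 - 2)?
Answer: -1296853/13 ≈ -99758.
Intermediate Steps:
r(Y) = -1/26 (r(Y) = 1/(-26) = -1/26)
j(y) = 626 + y² - y/26 (j(y) = (y² - y/26) + 626 = 626 + y² - y/26)
(-118774 + I) + j(310) = (-118774 - 77698) + (626 + 310² - 1/26*310) = -196472 + (626 + 96100 - 155/13) = -196472 + 1257283/13 = -1296853/13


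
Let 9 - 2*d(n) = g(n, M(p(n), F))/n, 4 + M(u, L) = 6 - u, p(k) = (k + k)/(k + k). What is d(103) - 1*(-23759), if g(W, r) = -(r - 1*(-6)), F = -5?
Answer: 2447644/103 ≈ 23764.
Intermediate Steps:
p(k) = 1 (p(k) = (2*k)/((2*k)) = (2*k)*(1/(2*k)) = 1)
M(u, L) = 2 - u (M(u, L) = -4 + (6 - u) = 2 - u)
g(W, r) = -6 - r (g(W, r) = -(r + 6) = -(6 + r) = -6 - r)
d(n) = 9/2 + 7/(2*n) (d(n) = 9/2 - (-6 - (2 - 1*1))/(2*n) = 9/2 - (-6 - (2 - 1))/(2*n) = 9/2 - (-6 - 1*1)/(2*n) = 9/2 - (-6 - 1)/(2*n) = 9/2 - (-7)/(2*n) = 9/2 + 7/(2*n))
d(103) - 1*(-23759) = (½)*(7 + 9*103)/103 - 1*(-23759) = (½)*(1/103)*(7 + 927) + 23759 = (½)*(1/103)*934 + 23759 = 467/103 + 23759 = 2447644/103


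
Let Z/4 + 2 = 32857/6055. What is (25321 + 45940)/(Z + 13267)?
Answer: 431485355/80414673 ≈ 5.3658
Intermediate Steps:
Z = 82988/6055 (Z = -8 + 4*(32857/6055) = -8 + 131428/6055 = 82988/6055 ≈ 13.706)
(25321 + 45940)/(Z + 13267) = (25321 + 45940)/(82988/6055 + 13267) = 71261/(80414673/6055) = 71261*(6055/80414673) = 431485355/80414673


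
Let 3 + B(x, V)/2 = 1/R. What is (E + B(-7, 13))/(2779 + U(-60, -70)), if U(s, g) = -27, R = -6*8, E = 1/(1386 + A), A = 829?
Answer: -321151/146296320 ≈ -0.0021952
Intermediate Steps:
E = 1/2215 (E = 1/(1386 + 829) = 1/2215 ≈ 0.00045147)
R = -48
B(x, V) = -145/24 (B(x, V) = -6 + 2/(-48) = -6 + 2*(-1/48) = -6 - 1/24 = -145/24)
(E + B(-7, 13))/(2779 + U(-60, -70)) = (1/2215 - 145/24)/(2779 - 27) = -321151/53160/2752 = -321151/53160*1/2752 = -321151/146296320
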